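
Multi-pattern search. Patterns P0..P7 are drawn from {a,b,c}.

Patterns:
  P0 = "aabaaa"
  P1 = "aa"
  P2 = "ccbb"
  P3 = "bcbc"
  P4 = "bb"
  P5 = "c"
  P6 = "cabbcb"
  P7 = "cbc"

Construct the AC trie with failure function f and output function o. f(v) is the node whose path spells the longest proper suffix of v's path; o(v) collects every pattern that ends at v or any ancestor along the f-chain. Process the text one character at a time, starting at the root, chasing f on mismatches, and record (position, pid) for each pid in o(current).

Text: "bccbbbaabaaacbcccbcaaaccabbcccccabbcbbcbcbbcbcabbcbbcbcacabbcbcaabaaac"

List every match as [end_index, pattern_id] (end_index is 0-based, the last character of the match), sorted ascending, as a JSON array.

Build:
Trie nodes:
  n0 'ε': a→1 b→11 c→7
  n1 'a': a→2
  n2 'aa': b→3  [P1 ends]
  n3 'aab': a→4
  n4 'aaba': a→5
  n5 'aabaa': a→6
  n6 'aabaaa': ·  [P0 ends]
  n7 'c': a→16 b→21 c→8  [P5 ends]
  n8 'cc': b→9
  n9 'ccb': b→10
  n10 'ccbb': ·  [P2 ends]
  n11 'b': b→15 c→12
  n12 'bc': b→13
  n13 'bcb': c→14
  n14 'bcbc': ·  [P3 ends]
  n15 'bb': ·  [P4 ends]
  n16 'ca': b→17
  n17 'cab': b→18
  n18 'cabb': c→19
  n19 'cabbc': b→20
  n20 'cabbcb': ·  [P6 ends]
  n21 'cb': c→22
  n22 'cbc': ·  [P7 ends]

BFS fail/out derivation:
  n1('a'): parent n0 fail=0; on 'a' 0 → fail=0;  out ∅∪∅=∅
  n7('c'): parent n0 fail=0; on 'c' 0 → fail=0;  out {5}∪∅={5}
  n11('b'): parent n0 fail=0; on 'b' 0 → fail=0;  out ∅∪∅=∅
  n2('aa'): parent n1 fail=0; on 'a' 0 → fail=1;  out {1}∪∅={1}
  n8('cc'): parent n7 fail=0; on 'c' 0 → fail=7;  out ∅∪{5}={5}
  n12('bc'): parent n11 fail=0; on 'c' 0 → fail=7;  out ∅∪{5}={5}
  n15('bb'): parent n11 fail=0; on 'b' 0 → fail=11;  out {4}∪∅={4}
  n16('ca'): parent n7 fail=0; on 'a' 0 → fail=1;  out ∅∪∅=∅
  n21('cb'): parent n7 fail=0; on 'b' 0 → fail=11;  out ∅∪∅=∅
  n3('aab'): parent n2 fail=1; on 'b' 1→0 → fail=11;  out ∅∪∅=∅
  n9('ccb'): parent n8 fail=7; on 'b' 7 → fail=21;  out ∅∪∅=∅
  n13('bcb'): parent n12 fail=7; on 'b' 7 → fail=21;  out ∅∪∅=∅
  n17('cab'): parent n16 fail=1; on 'b' 1→0 → fail=11;  out ∅∪∅=∅
  n22('cbc'): parent n21 fail=11; on 'c' 11 → fail=12;  out {7}∪{5}={5,7}
  n4('aaba'): parent n3 fail=11; on 'a' 11→0 → fail=1;  out ∅∪∅=∅
  n10('ccbb'): parent n9 fail=21; on 'b' 21→11 → fail=15;  out {2}∪{4}={2,4}
  n14('bcbc'): parent n13 fail=21; on 'c' 21 → fail=22;  out {3}∪{5,7}={3,5,7}
  n18('cabb'): parent n17 fail=11; on 'b' 11 → fail=15;  out ∅∪{4}={4}
  n5('aabaa'): parent n4 fail=1; on 'a' 1 → fail=2;  out ∅∪{1}={1}
  n19('cabbc'): parent n18 fail=15; on 'c' 15→11 → fail=12;  out ∅∪{5}={5}
  n6('aabaaa'): parent n5 fail=2; on 'a' 2→1 → fail=2;  out {0}∪{1}={0,1}
  n20('cabbcb'): parent n19 fail=12; on 'b' 12 → fail=13;  out {6}∪∅={6}

Run:
i=0 'b': node 0→11
i=1 'c': node 11→12  → match P5@[1:1]
i=2 'c': node 12→8 (fail-walked)  → match P5@[2:2]
i=3 'b': node 8→9
i=4 'b': node 9→10  → match P2@[1:4],P4@[3:4]
i=5 'b': node 10→15 (fail-walked)  → match P4@[4:5]
i=6 'a': node 15→1 (fail-walked)
i=7 'a': node 1→2  → match P1@[6:7]
i=8 'b': node 2→3
i=9 'a': node 3→4
i=10 'a': node 4→5  → match P1@[9:10]
i=11 'a': node 5→6  → match P0@[6:11],P1@[10:11]
i=12 'c': node 6→7 (fail-walked)  → match P5@[12:12]
i=13 'b': node 7→21
i=14 'c': node 21→22  → match P5@[14:14],P7@[12:14]
i=15 'c': node 22→8 (fail-walked)  → match P5@[15:15]
i=16 'c': node 8→8 (fail-walked)  → match P5@[16:16]
i=17 'b': node 8→9
i=18 'c': node 9→22 (fail-walked)  → match P5@[18:18],P7@[16:18]
i=19 'a': node 22→16 (fail-walked)
i=20 'a': node 16→2 (fail-walked)  → match P1@[19:20]
i=21 'a': node 2→2 (fail-walked)  → match P1@[20:21]
i=22 'c': node 2→7 (fail-walked)  → match P5@[22:22]
i=23 'c': node 7→8  → match P5@[23:23]
i=24 'a': node 8→16 (fail-walked)
i=25 'b': node 16→17
i=26 'b': node 17→18  → match P4@[25:26]
i=27 'c': node 18→19  → match P5@[27:27]
i=28 'c': node 19→8 (fail-walked)  → match P5@[28:28]
i=29 'c': node 8→8 (fail-walked)  → match P5@[29:29]
i=30 'c': node 8→8 (fail-walked)  → match P5@[30:30]
i=31 'c': node 8→8 (fail-walked)  → match P5@[31:31]
i=32 'a': node 8→16 (fail-walked)
i=33 'b': node 16→17
i=34 'b': node 17→18  → match P4@[33:34]
i=35 'c': node 18→19  → match P5@[35:35]
i=36 'b': node 19→20  → match P6@[31:36]
i=37 'b': node 20→15 (fail-walked)  → match P4@[36:37]
i=38 'c': node 15→12 (fail-walked)  → match P5@[38:38]
i=39 'b': node 12→13
i=40 'c': node 13→14  → match P3@[37:40],P5@[40:40],P7@[38:40]
i=41 'b': node 14→13 (fail-walked)
i=42 'b': node 13→15 (fail-walked)  → match P4@[41:42]
i=43 'c': node 15→12 (fail-walked)  → match P5@[43:43]
i=44 'b': node 12→13
i=45 'c': node 13→14  → match P3@[42:45],P5@[45:45],P7@[43:45]
i=46 'a': node 14→16 (fail-walked)
i=47 'b': node 16→17
i=48 'b': node 17→18  → match P4@[47:48]
i=49 'c': node 18→19  → match P5@[49:49]
i=50 'b': node 19→20  → match P6@[45:50]
i=51 'b': node 20→15 (fail-walked)  → match P4@[50:51]
i=52 'c': node 15→12 (fail-walked)  → match P5@[52:52]
i=53 'b': node 12→13
i=54 'c': node 13→14  → match P3@[51:54],P5@[54:54],P7@[52:54]
i=55 'a': node 14→16 (fail-walked)
i=56 'c': node 16→7 (fail-walked)  → match P5@[56:56]
i=57 'a': node 7→16
i=58 'b': node 16→17
i=59 'b': node 17→18  → match P4@[58:59]
i=60 'c': node 18→19  → match P5@[60:60]
i=61 'b': node 19→20  → match P6@[56:61]
i=62 'c': node 20→14 (fail-walked)  → match P3@[59:62],P5@[62:62],P7@[60:62]
i=63 'a': node 14→16 (fail-walked)
i=64 'a': node 16→2 (fail-walked)  → match P1@[63:64]
i=65 'b': node 2→3
i=66 'a': node 3→4
i=67 'a': node 4→5  → match P1@[66:67]
i=68 'a': node 5→6  → match P0@[63:68],P1@[67:68]
i=69 'c': node 6→7 (fail-walked)  → match P5@[69:69]

All matches (sorted): [[1,5],[2,5],[4,2],[4,4],[5,4],[7,1],[10,1],[11,0],[11,1],[12,5],[14,5],[14,7],[15,5],[16,5],[18,5],[18,7],[20,1],[21,1],[22,5],[23,5],[26,4],[27,5],[28,5],[29,5],[30,5],[31,5],[34,4],[35,5],[36,6],[37,4],[38,5],[40,3],[40,5],[40,7],[42,4],[43,5],[45,3],[45,5],[45,7],[48,4],[49,5],[50,6],[51,4],[52,5],[54,3],[54,5],[54,7],[56,5],[59,4],[60,5],[61,6],[62,3],[62,5],[62,7],[64,1],[67,1],[68,0],[68,1],[69,5]]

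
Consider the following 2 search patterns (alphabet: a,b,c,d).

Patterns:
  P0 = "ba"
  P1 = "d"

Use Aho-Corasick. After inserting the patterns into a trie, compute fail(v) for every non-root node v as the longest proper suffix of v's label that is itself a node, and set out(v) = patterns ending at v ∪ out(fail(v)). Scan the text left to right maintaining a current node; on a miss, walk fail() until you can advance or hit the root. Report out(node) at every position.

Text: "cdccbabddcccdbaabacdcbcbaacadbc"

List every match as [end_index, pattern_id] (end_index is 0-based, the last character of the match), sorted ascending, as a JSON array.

Build automaton:
Trie nodes:
  0='ε' goto b→1 d→3
  1='b' goto a→2
  2='ba' goto ·  ←P0
  3='d' goto ·  ←P1

BFS fail/out derivation:
  n1('b'): parent n0 fail=0; on 'b' 0 → fail=0;  out ∅∪∅=∅
  n3('d'): parent n0 fail=0; on 'd' 0 → fail=0;  out {1}∪∅={1}
  n2('ba'): parent n1 fail=0; on 'a' 0 → fail=0;  out {0}∪∅={0}

Run:
[0] read 'c'  n0⇒n0
[1] read 'd'  n0⇒n3  ** P1@[1:1]
[2] read 'c'  n3⇒n0 ·f
[3] read 'c'  n0⇒n0
[4] read 'b'  n0⇒n1
[5] read 'a'  n1⇒n2  ** P0@[4:5]
[6] read 'b'  n2⇒n1 ·f
[7] read 'd'  n1⇒n3 ·f  ** P1@[7:7]
[8] read 'd'  n3⇒n3 ·f  ** P1@[8:8]
[9] read 'c'  n3⇒n0 ·f
[10] read 'c'  n0⇒n0
[11] read 'c'  n0⇒n0
[12] read 'd'  n0⇒n3  ** P1@[12:12]
[13] read 'b'  n3⇒n1 ·f
[14] read 'a'  n1⇒n2  ** P0@[13:14]
[15] read 'a'  n2⇒n0 ·f
[16] read 'b'  n0⇒n1
[17] read 'a'  n1⇒n2  ** P0@[16:17]
[18] read 'c'  n2⇒n0 ·f
[19] read 'd'  n0⇒n3  ** P1@[19:19]
[20] read 'c'  n3⇒n0 ·f
[21] read 'b'  n0⇒n1
[22] read 'c'  n1⇒n0 ·f
[23] read 'b'  n0⇒n1
[24] read 'a'  n1⇒n2  ** P0@[23:24]
[25] read 'a'  n2⇒n0 ·f
[26] read 'c'  n0⇒n0
[27] read 'a'  n0⇒n0
[28] read 'd'  n0⇒n3  ** P1@[28:28]
[29] read 'b'  n3⇒n1 ·f
[30] read 'c'  n1⇒n0 ·f

Result: [[1,1],[5,0],[7,1],[8,1],[12,1],[14,0],[17,0],[19,1],[24,0],[28,1]]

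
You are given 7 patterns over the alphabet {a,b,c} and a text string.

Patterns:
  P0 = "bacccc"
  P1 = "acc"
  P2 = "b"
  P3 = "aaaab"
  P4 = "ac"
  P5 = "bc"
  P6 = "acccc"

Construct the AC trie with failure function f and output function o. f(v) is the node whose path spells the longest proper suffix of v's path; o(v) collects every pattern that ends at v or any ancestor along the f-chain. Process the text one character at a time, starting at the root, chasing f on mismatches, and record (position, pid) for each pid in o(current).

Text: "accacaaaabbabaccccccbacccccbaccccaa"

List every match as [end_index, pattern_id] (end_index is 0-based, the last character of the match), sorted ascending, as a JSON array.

Build:
Trie nodes:
  n0 'ε': a→7 b→1
  n1 'b': a→2 c→14  ←P2
  n2 'ba': c→3
  n3 'bac': c→4
  n4 'bacc': c→5
  n5 'baccc': c→6
  n6 'bacccc': ·  ←P0
  n7 'a': a→10 c→8
  n8 'ac': c→9  ←P4
  n9 'acc': c→15  ←P1
  n10 'aa': a→11
  n11 'aaa': a→12
  n12 'aaaa': b→13
  n13 'aaaab': ·  ←P3
  n14 'bc': ·  ←P5
  n15 'accc': c→16
  n16 'acccc': ·  ←P6

BFS fail/out derivation:
  fail(1) 'b': from fail(0)=0 chase 'b': 0 ⇒ 0;  out={2}∪out(0)={2}
  fail(7) 'a': from fail(0)=0 chase 'a': 0 ⇒ 0;  out=∅∪out(0)=∅
  fail(2) 'ba': from fail(1)=0 chase 'a': 0 ⇒ 7;  out=∅∪out(7)=∅
  fail(8) 'ac': from fail(7)=0 chase 'c': 0 ⇒ 0;  out={4}∪out(0)={4}
  fail(10) 'aa': from fail(7)=0 chase 'a': 0 ⇒ 7;  out=∅∪out(7)=∅
  fail(14) 'bc': from fail(1)=0 chase 'c': 0 ⇒ 0;  out={5}∪out(0)={5}
  fail(3) 'bac': from fail(2)=7 chase 'c': 7 ⇒ 8;  out=∅∪out(8)={4}
  fail(9) 'acc': from fail(8)=0 chase 'c': 0 ⇒ 0;  out={1}∪out(0)={1}
  fail(11) 'aaa': from fail(10)=7 chase 'a': 7 ⇒ 10;  out=∅∪out(10)=∅
  fail(4) 'bacc': from fail(3)=8 chase 'c': 8 ⇒ 9;  out=∅∪out(9)={1}
  fail(12) 'aaaa': from fail(11)=10 chase 'a': 10 ⇒ 11;  out=∅∪out(11)=∅
  fail(15) 'accc': from fail(9)=0 chase 'c': 0 ⇒ 0;  out=∅∪out(0)=∅
  fail(5) 'baccc': from fail(4)=9 chase 'c': 9 ⇒ 15;  out=∅∪out(15)=∅
  fail(13) 'aaaab': from fail(12)=11 chase 'b': 11→10→7→0 ⇒ 1;  out={3}∪out(1)={2,3}
  fail(16) 'acccc': from fail(15)=0 chase 'c': 0 ⇒ 0;  out={6}∪out(0)={6}
  fail(6) 'bacccc': from fail(5)=15 chase 'c': 15 ⇒ 16;  out={0}∪out(16)={0,6}

Text stream:
[0] read 'a'  n0⇒n7
[1] read 'c'  n7⇒n8  ** P4@[0:1]
[2] read 'c'  n8⇒n9  ** P1@[0:2]
[3] read 'a'  n9⇒n7 (fail-walked)
[4] read 'c'  n7⇒n8  ** P4@[3:4]
[5] read 'a'  n8⇒n7 (fail-walked)
[6] read 'a'  n7⇒n10
[7] read 'a'  n10⇒n11
[8] read 'a'  n11⇒n12
[9] read 'b'  n12⇒n13  ** P2@[9:9],P3@[5:9]
[10] read 'b'  n13⇒n1 (fail-walked)  ** P2@[10:10]
[11] read 'a'  n1⇒n2
[12] read 'b'  n2⇒n1 (fail-walked)  ** P2@[12:12]
[13] read 'a'  n1⇒n2
[14] read 'c'  n2⇒n3  ** P4@[13:14]
[15] read 'c'  n3⇒n4  ** P1@[13:15]
[16] read 'c'  n4⇒n5
[17] read 'c'  n5⇒n6  ** P0@[12:17],P6@[13:17]
[18] read 'c'  n6⇒n0 (fail-walked)
[19] read 'c'  n0⇒n0
[20] read 'b'  n0⇒n1  ** P2@[20:20]
[21] read 'a'  n1⇒n2
[22] read 'c'  n2⇒n3  ** P4@[21:22]
[23] read 'c'  n3⇒n4  ** P1@[21:23]
[24] read 'c'  n4⇒n5
[25] read 'c'  n5⇒n6  ** P0@[20:25],P6@[21:25]
[26] read 'c'  n6⇒n0 (fail-walked)
[27] read 'b'  n0⇒n1  ** P2@[27:27]
[28] read 'a'  n1⇒n2
[29] read 'c'  n2⇒n3  ** P4@[28:29]
[30] read 'c'  n3⇒n4  ** P1@[28:30]
[31] read 'c'  n4⇒n5
[32] read 'c'  n5⇒n6  ** P0@[27:32],P6@[28:32]
[33] read 'a'  n6⇒n7 (fail-walked)
[34] read 'a'  n7⇒n10

All matches (sorted): [[1,4],[2,1],[4,4],[9,2],[9,3],[10,2],[12,2],[14,4],[15,1],[17,0],[17,6],[20,2],[22,4],[23,1],[25,0],[25,6],[27,2],[29,4],[30,1],[32,0],[32,6]]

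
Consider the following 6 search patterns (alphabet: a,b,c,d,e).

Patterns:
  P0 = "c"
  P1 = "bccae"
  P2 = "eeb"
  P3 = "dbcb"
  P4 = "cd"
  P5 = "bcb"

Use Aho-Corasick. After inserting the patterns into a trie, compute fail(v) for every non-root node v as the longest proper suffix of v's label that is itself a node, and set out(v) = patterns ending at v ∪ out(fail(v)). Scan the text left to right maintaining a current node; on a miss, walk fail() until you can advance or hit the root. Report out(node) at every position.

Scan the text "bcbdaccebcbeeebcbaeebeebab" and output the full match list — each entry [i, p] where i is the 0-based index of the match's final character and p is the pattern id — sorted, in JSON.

Construct AC machine:
Trie (insert patterns):
  n0 'ε': b→2 c→1 d→10 e→7
  n1 'c': d→14  [P0 ends]
  n2 'b': c→3
  n3 'bc': b→15 c→4
  n4 'bcc': a→5
  n5 'bcca': e→6
  n6 'bccae': ·  [P1 ends]
  n7 'e': e→8
  n8 'ee': b→9
  n9 'eeb': ·  [P2 ends]
  n10 'd': b→11
  n11 'db': c→12
  n12 'dbc': b→13
  n13 'dbcb': ·  [P3 ends]
  n14 'cd': ·  [P4 ends]
  n15 'bcb': ·  [P5 ends]

Failure links (BFS by depth):
  fail(1) 'c': from fail(0)=0 chase 'c': 0 ⇒ 0;  out={0}∪out(0)={0}
  fail(2) 'b': from fail(0)=0 chase 'b': 0 ⇒ 0;  out=∅∪out(0)=∅
  fail(7) 'e': from fail(0)=0 chase 'e': 0 ⇒ 0;  out=∅∪out(0)=∅
  fail(10) 'd': from fail(0)=0 chase 'd': 0 ⇒ 0;  out=∅∪out(0)=∅
  fail(3) 'bc': from fail(2)=0 chase 'c': 0 ⇒ 1;  out=∅∪out(1)={0}
  fail(8) 'ee': from fail(7)=0 chase 'e': 0 ⇒ 7;  out=∅∪out(7)=∅
  fail(11) 'db': from fail(10)=0 chase 'b': 0 ⇒ 2;  out=∅∪out(2)=∅
  fail(14) 'cd': from fail(1)=0 chase 'd': 0 ⇒ 10;  out={4}∪out(10)={4}
  fail(4) 'bcc': from fail(3)=1 chase 'c': 1→0 ⇒ 1;  out=∅∪out(1)={0}
  fail(9) 'eeb': from fail(8)=7 chase 'b': 7→0 ⇒ 2;  out={2}∪out(2)={2}
  fail(12) 'dbc': from fail(11)=2 chase 'c': 2 ⇒ 3;  out=∅∪out(3)={0}
  fail(15) 'bcb': from fail(3)=1 chase 'b': 1→0 ⇒ 2;  out={5}∪out(2)={5}
  fail(5) 'bcca': from fail(4)=1 chase 'a': 1→0 ⇒ 0;  out=∅∪out(0)=∅
  fail(13) 'dbcb': from fail(12)=3 chase 'b': 3 ⇒ 15;  out={3}∪out(15)={3,5}
  fail(6) 'bccae': from fail(5)=0 chase 'e': 0 ⇒ 7;  out={1}∪out(7)={1}

Scan:
[0] read 'b'  n0⇒n2
[1] read 'c'  n2⇒n3  → match P0@[1:1]
[2] read 'b'  n3⇒n15  → match P5@[0:2]
[3] read 'd'  n15⇒n10 ·f
[4] read 'a'  n10⇒n0 ·f
[5] read 'c'  n0⇒n1  → match P0@[5:5]
[6] read 'c'  n1⇒n1 ·f  → match P0@[6:6]
[7] read 'e'  n1⇒n7 ·f
[8] read 'b'  n7⇒n2 ·f
[9] read 'c'  n2⇒n3  → match P0@[9:9]
[10] read 'b'  n3⇒n15  → match P5@[8:10]
[11] read 'e'  n15⇒n7 ·f
[12] read 'e'  n7⇒n8
[13] read 'e'  n8⇒n8 ·f
[14] read 'b'  n8⇒n9  → match P2@[12:14]
[15] read 'c'  n9⇒n3 ·f  → match P0@[15:15]
[16] read 'b'  n3⇒n15  → match P5@[14:16]
[17] read 'a'  n15⇒n0 ·f
[18] read 'e'  n0⇒n7
[19] read 'e'  n7⇒n8
[20] read 'b'  n8⇒n9  → match P2@[18:20]
[21] read 'e'  n9⇒n7 ·f
[22] read 'e'  n7⇒n8
[23] read 'b'  n8⇒n9  → match P2@[21:23]
[24] read 'a'  n9⇒n0 ·f
[25] read 'b'  n0⇒n2

Matches: [[1,0],[2,5],[5,0],[6,0],[9,0],[10,5],[14,2],[15,0],[16,5],[20,2],[23,2]]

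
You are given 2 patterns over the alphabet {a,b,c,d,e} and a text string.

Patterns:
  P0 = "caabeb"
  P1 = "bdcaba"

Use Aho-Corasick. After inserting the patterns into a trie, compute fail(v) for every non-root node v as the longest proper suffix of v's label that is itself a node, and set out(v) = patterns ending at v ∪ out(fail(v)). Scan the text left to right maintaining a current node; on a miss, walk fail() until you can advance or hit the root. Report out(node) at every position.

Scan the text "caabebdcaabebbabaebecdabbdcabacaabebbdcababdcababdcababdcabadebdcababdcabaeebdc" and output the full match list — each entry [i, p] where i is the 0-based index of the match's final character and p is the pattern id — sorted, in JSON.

Build:
Trie (insert patterns):
  n0 'ε': b→7 c→1
  n1 'c': a→2
  n2 'ca': a→3
  n3 'caa': b→4
  n4 'caab': e→5
  n5 'caabe': b→6
  n6 'caabeb': ·  [P0 ends]
  n7 'b': d→8
  n8 'bd': c→9
  n9 'bdc': a→10
  n10 'bdca': b→11
  n11 'bdcab': a→12
  n12 'bdcaba': ·  [P1 ends]

BFS fail/out derivation:
  fail(1) 'c': from fail(0)=0 chase 'c': 0 ⇒ 0;  out=∅∪out(0)=∅
  fail(7) 'b': from fail(0)=0 chase 'b': 0 ⇒ 0;  out=∅∪out(0)=∅
  fail(2) 'ca': from fail(1)=0 chase 'a': 0 ⇒ 0;  out=∅∪out(0)=∅
  fail(8) 'bd': from fail(7)=0 chase 'd': 0 ⇒ 0;  out=∅∪out(0)=∅
  fail(3) 'caa': from fail(2)=0 chase 'a': 0 ⇒ 0;  out=∅∪out(0)=∅
  fail(9) 'bdc': from fail(8)=0 chase 'c': 0 ⇒ 1;  out=∅∪out(1)=∅
  fail(4) 'caab': from fail(3)=0 chase 'b': 0 ⇒ 7;  out=∅∪out(7)=∅
  fail(10) 'bdca': from fail(9)=1 chase 'a': 1 ⇒ 2;  out=∅∪out(2)=∅
  fail(5) 'caabe': from fail(4)=7 chase 'e': 7→0 ⇒ 0;  out=∅∪out(0)=∅
  fail(11) 'bdcab': from fail(10)=2 chase 'b': 2→0 ⇒ 7;  out=∅∪out(7)=∅
  fail(6) 'caabeb': from fail(5)=0 chase 'b': 0 ⇒ 7;  out={0}∪out(7)={0}
  fail(12) 'bdcaba': from fail(11)=7 chase 'a': 7→0 ⇒ 0;  out={1}∪out(0)={1}

Text stream:
[0] read 'c'  n0⇒n1
[1] read 'a'  n1⇒n2
[2] read 'a'  n2⇒n3
[3] read 'b'  n3⇒n4
[4] read 'e'  n4⇒n5
[5] read 'b'  n5⇒n6  → match P0@[0:5]
[6] read 'd'  n6⇒n8 (fail-walked)
[7] read 'c'  n8⇒n9
[8] read 'a'  n9⇒n10
[9] read 'a'  n10⇒n3 (fail-walked)
[10] read 'b'  n3⇒n4
[11] read 'e'  n4⇒n5
[12] read 'b'  n5⇒n6  → match P0@[7:12]
[13] read 'b'  n6⇒n7 (fail-walked)
[14] read 'a'  n7⇒n0 (fail-walked)
[15] read 'b'  n0⇒n7
[16] read 'a'  n7⇒n0 (fail-walked)
[17] read 'e'  n0⇒n0
[18] read 'b'  n0⇒n7
[19] read 'e'  n7⇒n0 (fail-walked)
[20] read 'c'  n0⇒n1
[21] read 'd'  n1⇒n0 (fail-walked)
[22] read 'a'  n0⇒n0
[23] read 'b'  n0⇒n7
[24] read 'b'  n7⇒n7 (fail-walked)
[25] read 'd'  n7⇒n8
[26] read 'c'  n8⇒n9
[27] read 'a'  n9⇒n10
[28] read 'b'  n10⇒n11
[29] read 'a'  n11⇒n12  → match P1@[24:29]
[30] read 'c'  n12⇒n1 (fail-walked)
[31] read 'a'  n1⇒n2
[32] read 'a'  n2⇒n3
[33] read 'b'  n3⇒n4
[34] read 'e'  n4⇒n5
[35] read 'b'  n5⇒n6  → match P0@[30:35]
[36] read 'b'  n6⇒n7 (fail-walked)
[37] read 'd'  n7⇒n8
[38] read 'c'  n8⇒n9
[39] read 'a'  n9⇒n10
[40] read 'b'  n10⇒n11
[41] read 'a'  n11⇒n12  → match P1@[36:41]
[42] read 'b'  n12⇒n7 (fail-walked)
[43] read 'd'  n7⇒n8
[44] read 'c'  n8⇒n9
[45] read 'a'  n9⇒n10
[46] read 'b'  n10⇒n11
[47] read 'a'  n11⇒n12  → match P1@[42:47]
[48] read 'b'  n12⇒n7 (fail-walked)
[49] read 'd'  n7⇒n8
[50] read 'c'  n8⇒n9
[51] read 'a'  n9⇒n10
[52] read 'b'  n10⇒n11
[53] read 'a'  n11⇒n12  → match P1@[48:53]
[54] read 'b'  n12⇒n7 (fail-walked)
[55] read 'd'  n7⇒n8
[56] read 'c'  n8⇒n9
[57] read 'a'  n9⇒n10
[58] read 'b'  n10⇒n11
[59] read 'a'  n11⇒n12  → match P1@[54:59]
[60] read 'd'  n12⇒n0 (fail-walked)
[61] read 'e'  n0⇒n0
[62] read 'b'  n0⇒n7
[63] read 'd'  n7⇒n8
[64] read 'c'  n8⇒n9
[65] read 'a'  n9⇒n10
[66] read 'b'  n10⇒n11
[67] read 'a'  n11⇒n12  → match P1@[62:67]
[68] read 'b'  n12⇒n7 (fail-walked)
[69] read 'd'  n7⇒n8
[70] read 'c'  n8⇒n9
[71] read 'a'  n9⇒n10
[72] read 'b'  n10⇒n11
[73] read 'a'  n11⇒n12  → match P1@[68:73]
[74] read 'e'  n12⇒n0 (fail-walked)
[75] read 'e'  n0⇒n0
[76] read 'b'  n0⇒n7
[77] read 'd'  n7⇒n8
[78] read 'c'  n8⇒n9

Result: [[5,0],[12,0],[29,1],[35,0],[41,1],[47,1],[53,1],[59,1],[67,1],[73,1]]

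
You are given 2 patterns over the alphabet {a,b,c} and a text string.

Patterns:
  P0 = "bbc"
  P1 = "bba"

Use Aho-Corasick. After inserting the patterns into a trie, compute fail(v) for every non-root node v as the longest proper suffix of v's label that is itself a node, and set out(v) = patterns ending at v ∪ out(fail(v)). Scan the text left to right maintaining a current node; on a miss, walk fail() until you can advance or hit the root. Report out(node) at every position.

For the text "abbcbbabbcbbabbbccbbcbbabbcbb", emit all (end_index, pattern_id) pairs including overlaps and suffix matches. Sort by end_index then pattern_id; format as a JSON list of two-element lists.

Build:
Trie nodes:
  n0 'ε': b→1
  n1 'b': b→2
  n2 'bb': a→4 c→3
  n3 'bbc': ·  [P0 ends]
  n4 'bba': ·  [P1 ends]

BFS fail/out derivation:
  n1('b'): parent n0 fail=0; on 'b' 0 → fail=0;  out ∅∪∅=∅
  n2('bb'): parent n1 fail=0; on 'b' 0 → fail=1;  out ∅∪∅=∅
  n3('bbc'): parent n2 fail=1; on 'c' 1→0 → fail=0;  out {0}∪∅={0}
  n4('bba'): parent n2 fail=1; on 'a' 1→0 → fail=0;  out {1}∪∅={1}

Text stream:
pos 0 'a': at 0
pos 1 'b': at 1
pos 2 'b': at 2
pos 3 'c': at 3  ** P0@[1:3]
pos 4 'b': at 1 (via fail)
pos 5 'b': at 2
pos 6 'a': at 4  ** P1@[4:6]
pos 7 'b': at 1 (via fail)
pos 8 'b': at 2
pos 9 'c': at 3  ** P0@[7:9]
pos 10 'b': at 1 (via fail)
pos 11 'b': at 2
pos 12 'a': at 4  ** P1@[10:12]
pos 13 'b': at 1 (via fail)
pos 14 'b': at 2
pos 15 'b': at 2 (via fail)
pos 16 'c': at 3  ** P0@[14:16]
pos 17 'c': at 0 (via fail)
pos 18 'b': at 1
pos 19 'b': at 2
pos 20 'c': at 3  ** P0@[18:20]
pos 21 'b': at 1 (via fail)
pos 22 'b': at 2
pos 23 'a': at 4  ** P1@[21:23]
pos 24 'b': at 1 (via fail)
pos 25 'b': at 2
pos 26 'c': at 3  ** P0@[24:26]
pos 27 'b': at 1 (via fail)
pos 28 'b': at 2

Matches: [[3,0],[6,1],[9,0],[12,1],[16,0],[20,0],[23,1],[26,0]]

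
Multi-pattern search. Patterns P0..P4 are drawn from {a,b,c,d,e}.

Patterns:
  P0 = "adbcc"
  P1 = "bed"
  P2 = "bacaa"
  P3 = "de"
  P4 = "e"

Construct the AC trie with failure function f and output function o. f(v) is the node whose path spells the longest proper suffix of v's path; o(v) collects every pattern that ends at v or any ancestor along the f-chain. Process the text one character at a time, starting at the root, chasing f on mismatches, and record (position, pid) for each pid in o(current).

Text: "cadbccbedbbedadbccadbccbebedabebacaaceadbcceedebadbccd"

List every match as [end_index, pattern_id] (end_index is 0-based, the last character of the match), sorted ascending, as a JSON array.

Construct AC machine:
Trie nodes:
  n0 'ε': a→1 b→6 d→13 e→15
  n1 'a': d→2
  n2 'ad': b→3
  n3 'adb': c→4
  n4 'adbc': c→5
  n5 'adbcc': ·  ←P0
  n6 'b': a→9 e→7
  n7 'be': d→8
  n8 'bed': ·  ←P1
  n9 'ba': c→10
  n10 'bac': a→11
  n11 'baca': a→12
  n12 'bacaa': ·  ←P2
  n13 'd': e→14
  n14 'de': ·  ←P3
  n15 'e': ·  ←P4

BFS fail/out derivation:
  n1('a'): parent n0 fail=0; on 'a' 0 → fail=0;  out ∅∪∅=∅
  n6('b'): parent n0 fail=0; on 'b' 0 → fail=0;  out ∅∪∅=∅
  n13('d'): parent n0 fail=0; on 'd' 0 → fail=0;  out ∅∪∅=∅
  n15('e'): parent n0 fail=0; on 'e' 0 → fail=0;  out {4}∪∅={4}
  n2('ad'): parent n1 fail=0; on 'd' 0 → fail=13;  out ∅∪∅=∅
  n7('be'): parent n6 fail=0; on 'e' 0 → fail=15;  out ∅∪{4}={4}
  n9('ba'): parent n6 fail=0; on 'a' 0 → fail=1;  out ∅∪∅=∅
  n14('de'): parent n13 fail=0; on 'e' 0 → fail=15;  out {3}∪{4}={3,4}
  n3('adb'): parent n2 fail=13; on 'b' 13→0 → fail=6;  out ∅∪∅=∅
  n8('bed'): parent n7 fail=15; on 'd' 15→0 → fail=13;  out {1}∪∅={1}
  n10('bac'): parent n9 fail=1; on 'c' 1→0 → fail=0;  out ∅∪∅=∅
  n4('adbc'): parent n3 fail=6; on 'c' 6→0 → fail=0;  out ∅∪∅=∅
  n11('baca'): parent n10 fail=0; on 'a' 0 → fail=1;  out ∅∪∅=∅
  n5('adbcc'): parent n4 fail=0; on 'c' 0 → fail=0;  out {0}∪∅={0}
  n12('bacaa'): parent n11 fail=1; on 'a' 1→0 → fail=1;  out {2}∪∅={2}

Text stream:
pos 0 'c': at 0
pos 1 'a': at 1
pos 2 'd': at 2
pos 3 'b': at 3
pos 4 'c': at 4
pos 5 'c': at 5  emit P0@[1:5]
pos 6 'b': at 6 ·f
pos 7 'e': at 7  emit P4@[7:7]
pos 8 'd': at 8  emit P1@[6:8]
pos 9 'b': at 6 ·f
pos 10 'b': at 6 ·f
pos 11 'e': at 7  emit P4@[11:11]
pos 12 'd': at 8  emit P1@[10:12]
pos 13 'a': at 1 ·f
pos 14 'd': at 2
pos 15 'b': at 3
pos 16 'c': at 4
pos 17 'c': at 5  emit P0@[13:17]
pos 18 'a': at 1 ·f
pos 19 'd': at 2
pos 20 'b': at 3
pos 21 'c': at 4
pos 22 'c': at 5  emit P0@[18:22]
pos 23 'b': at 6 ·f
pos 24 'e': at 7  emit P4@[24:24]
pos 25 'b': at 6 ·f
pos 26 'e': at 7  emit P4@[26:26]
pos 27 'd': at 8  emit P1@[25:27]
pos 28 'a': at 1 ·f
pos 29 'b': at 6 ·f
pos 30 'e': at 7  emit P4@[30:30]
pos 31 'b': at 6 ·f
pos 32 'a': at 9
pos 33 'c': at 10
pos 34 'a': at 11
pos 35 'a': at 12  emit P2@[31:35]
pos 36 'c': at 0 ·f
pos 37 'e': at 15  emit P4@[37:37]
pos 38 'a': at 1 ·f
pos 39 'd': at 2
pos 40 'b': at 3
pos 41 'c': at 4
pos 42 'c': at 5  emit P0@[38:42]
pos 43 'e': at 15 ·f  emit P4@[43:43]
pos 44 'e': at 15 ·f  emit P4@[44:44]
pos 45 'd': at 13 ·f
pos 46 'e': at 14  emit P3@[45:46],P4@[46:46]
pos 47 'b': at 6 ·f
pos 48 'a': at 9
pos 49 'd': at 2 ·f
pos 50 'b': at 3
pos 51 'c': at 4
pos 52 'c': at 5  emit P0@[48:52]
pos 53 'd': at 13 ·f

Matches: [[5,0],[7,4],[8,1],[11,4],[12,1],[17,0],[22,0],[24,4],[26,4],[27,1],[30,4],[35,2],[37,4],[42,0],[43,4],[44,4],[46,3],[46,4],[52,0]]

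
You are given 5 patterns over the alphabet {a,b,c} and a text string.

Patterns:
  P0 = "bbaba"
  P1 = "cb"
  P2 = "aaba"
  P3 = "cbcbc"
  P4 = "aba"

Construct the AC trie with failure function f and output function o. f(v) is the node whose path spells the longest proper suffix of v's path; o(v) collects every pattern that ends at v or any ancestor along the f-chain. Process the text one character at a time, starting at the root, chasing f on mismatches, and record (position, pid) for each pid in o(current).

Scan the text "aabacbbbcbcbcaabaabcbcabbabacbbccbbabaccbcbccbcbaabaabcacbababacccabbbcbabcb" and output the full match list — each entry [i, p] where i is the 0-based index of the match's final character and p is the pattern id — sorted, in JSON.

Build:
Trie (insert patterns):
  0='ε' goto a→8 b→1 c→6
  1='b' goto b→2
  2='bb' goto a→3
  3='bba' goto b→4
  4='bbab' goto a→5
  5='bbaba' goto ·  [P0 ends]
  6='c' goto b→7
  7='cb' goto c→12  [P1 ends]
  8='a' goto a→9 b→15
  9='aa' goto b→10
  10='aab' goto a→11
  11='aaba' goto ·  [P2 ends]
  12='cbc' goto b→13
  13='cbcb' goto c→14
  14='cbcbc' goto ·  [P3 ends]
  15='ab' goto a→16
  16='aba' goto ·  [P4 ends]

Failure links (BFS by depth):
  fail(1) 'b': from fail(0)=0 chase 'b': 0 ⇒ 0;  out=∅∪out(0)=∅
  fail(6) 'c': from fail(0)=0 chase 'c': 0 ⇒ 0;  out=∅∪out(0)=∅
  fail(8) 'a': from fail(0)=0 chase 'a': 0 ⇒ 0;  out=∅∪out(0)=∅
  fail(2) 'bb': from fail(1)=0 chase 'b': 0 ⇒ 1;  out=∅∪out(1)=∅
  fail(7) 'cb': from fail(6)=0 chase 'b': 0 ⇒ 1;  out={1}∪out(1)={1}
  fail(9) 'aa': from fail(8)=0 chase 'a': 0 ⇒ 8;  out=∅∪out(8)=∅
  fail(15) 'ab': from fail(8)=0 chase 'b': 0 ⇒ 1;  out=∅∪out(1)=∅
  fail(3) 'bba': from fail(2)=1 chase 'a': 1→0 ⇒ 8;  out=∅∪out(8)=∅
  fail(10) 'aab': from fail(9)=8 chase 'b': 8 ⇒ 15;  out=∅∪out(15)=∅
  fail(12) 'cbc': from fail(7)=1 chase 'c': 1→0 ⇒ 6;  out=∅∪out(6)=∅
  fail(16) 'aba': from fail(15)=1 chase 'a': 1→0 ⇒ 8;  out={4}∪out(8)={4}
  fail(4) 'bbab': from fail(3)=8 chase 'b': 8 ⇒ 15;  out=∅∪out(15)=∅
  fail(11) 'aaba': from fail(10)=15 chase 'a': 15 ⇒ 16;  out={2}∪out(16)={2,4}
  fail(13) 'cbcb': from fail(12)=6 chase 'b': 6 ⇒ 7;  out=∅∪out(7)={1}
  fail(5) 'bbaba': from fail(4)=15 chase 'a': 15 ⇒ 16;  out={0}∪out(16)={0,4}
  fail(14) 'cbcbc': from fail(13)=7 chase 'c': 7 ⇒ 12;  out={3}∪out(12)={3}

Scan:
i=0 'a': node 0→8
i=1 'a': node 8→9
i=2 'b': node 9→10
i=3 'a': node 10→11  emit P2@[0:3],P4@[1:3]
i=4 'c': node 11→6 (via fail)
i=5 'b': node 6→7  emit P1@[4:5]
i=6 'b': node 7→2 (via fail)
i=7 'b': node 2→2 (via fail)
i=8 'c': node 2→6 (via fail)
i=9 'b': node 6→7  emit P1@[8:9]
i=10 'c': node 7→12
i=11 'b': node 12→13  emit P1@[10:11]
i=12 'c': node 13→14  emit P3@[8:12]
i=13 'a': node 14→8 (via fail)
i=14 'a': node 8→9
i=15 'b': node 9→10
i=16 'a': node 10→11  emit P2@[13:16],P4@[14:16]
i=17 'a': node 11→9 (via fail)
i=18 'b': node 9→10
i=19 'c': node 10→6 (via fail)
i=20 'b': node 6→7  emit P1@[19:20]
i=21 'c': node 7→12
i=22 'a': node 12→8 (via fail)
i=23 'b': node 8→15
i=24 'b': node 15→2 (via fail)
i=25 'a': node 2→3
i=26 'b': node 3→4
i=27 'a': node 4→5  emit P0@[23:27],P4@[25:27]
i=28 'c': node 5→6 (via fail)
i=29 'b': node 6→7  emit P1@[28:29]
i=30 'b': node 7→2 (via fail)
i=31 'c': node 2→6 (via fail)
i=32 'c': node 6→6 (via fail)
i=33 'b': node 6→7  emit P1@[32:33]
i=34 'b': node 7→2 (via fail)
i=35 'a': node 2→3
i=36 'b': node 3→4
i=37 'a': node 4→5  emit P0@[33:37],P4@[35:37]
i=38 'c': node 5→6 (via fail)
i=39 'c': node 6→6 (via fail)
i=40 'b': node 6→7  emit P1@[39:40]
i=41 'c': node 7→12
i=42 'b': node 12→13  emit P1@[41:42]
i=43 'c': node 13→14  emit P3@[39:43]
i=44 'c': node 14→6 (via fail)
i=45 'b': node 6→7  emit P1@[44:45]
i=46 'c': node 7→12
i=47 'b': node 12→13  emit P1@[46:47]
i=48 'a': node 13→8 (via fail)
i=49 'a': node 8→9
i=50 'b': node 9→10
i=51 'a': node 10→11  emit P2@[48:51],P4@[49:51]
i=52 'a': node 11→9 (via fail)
i=53 'b': node 9→10
i=54 'c': node 10→6 (via fail)
i=55 'a': node 6→8 (via fail)
i=56 'c': node 8→6 (via fail)
i=57 'b': node 6→7  emit P1@[56:57]
i=58 'a': node 7→8 (via fail)
i=59 'b': node 8→15
i=60 'a': node 15→16  emit P4@[58:60]
i=61 'b': node 16→15 (via fail)
i=62 'a': node 15→16  emit P4@[60:62]
i=63 'c': node 16→6 (via fail)
i=64 'c': node 6→6 (via fail)
i=65 'c': node 6→6 (via fail)
i=66 'a': node 6→8 (via fail)
i=67 'b': node 8→15
i=68 'b': node 15→2 (via fail)
i=69 'b': node 2→2 (via fail)
i=70 'c': node 2→6 (via fail)
i=71 'b': node 6→7  emit P1@[70:71]
i=72 'a': node 7→8 (via fail)
i=73 'b': node 8→15
i=74 'c': node 15→6 (via fail)
i=75 'b': node 6→7  emit P1@[74:75]

Result: [[3,2],[3,4],[5,1],[9,1],[11,1],[12,3],[16,2],[16,4],[20,1],[27,0],[27,4],[29,1],[33,1],[37,0],[37,4],[40,1],[42,1],[43,3],[45,1],[47,1],[51,2],[51,4],[57,1],[60,4],[62,4],[71,1],[75,1]]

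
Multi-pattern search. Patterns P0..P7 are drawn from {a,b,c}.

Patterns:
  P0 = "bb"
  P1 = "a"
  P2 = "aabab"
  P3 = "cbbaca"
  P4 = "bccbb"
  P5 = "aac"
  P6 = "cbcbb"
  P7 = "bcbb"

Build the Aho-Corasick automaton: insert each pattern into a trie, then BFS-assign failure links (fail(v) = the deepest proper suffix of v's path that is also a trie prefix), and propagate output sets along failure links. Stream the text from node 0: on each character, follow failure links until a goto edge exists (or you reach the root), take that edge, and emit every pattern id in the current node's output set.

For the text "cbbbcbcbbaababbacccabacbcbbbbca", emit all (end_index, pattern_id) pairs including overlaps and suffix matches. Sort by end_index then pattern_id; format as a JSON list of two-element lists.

Construct AC machine:
Trie (insert patterns):
  0='ε' goto a→3 b→1 c→8
  1='b' goto b→2 c→14
  2='bb' goto ·  [P0 ends]
  3='a' goto a→4  [P1 ends]
  4='aa' goto b→5 c→18
  5='aab' goto a→6
  6='aaba' goto b→7
  7='aabab' goto ·  [P2 ends]
  8='c' goto b→9
  9='cb' goto b→10 c→19
  10='cbb' goto a→11
  11='cbba' goto c→12
  12='cbbac' goto a→13
  13='cbbaca' goto ·  [P3 ends]
  14='bc' goto b→22 c→15
  15='bcc' goto b→16
  16='bccb' goto b→17
  17='bccbb' goto ·  [P4 ends]
  18='aac' goto ·  [P5 ends]
  19='cbc' goto b→20
  20='cbcb' goto b→21
  21='cbcbb' goto ·  [P6 ends]
  22='bcb' goto b→23
  23='bcbb' goto ·  [P7 ends]

BFS fail/out derivation:
  fail(1) 'b': from fail(0)=0 chase 'b': 0 ⇒ 0;  out=∅∪out(0)=∅
  fail(3) 'a': from fail(0)=0 chase 'a': 0 ⇒ 0;  out={1}∪out(0)={1}
  fail(8) 'c': from fail(0)=0 chase 'c': 0 ⇒ 0;  out=∅∪out(0)=∅
  fail(2) 'bb': from fail(1)=0 chase 'b': 0 ⇒ 1;  out={0}∪out(1)={0}
  fail(4) 'aa': from fail(3)=0 chase 'a': 0 ⇒ 3;  out=∅∪out(3)={1}
  fail(9) 'cb': from fail(8)=0 chase 'b': 0 ⇒ 1;  out=∅∪out(1)=∅
  fail(14) 'bc': from fail(1)=0 chase 'c': 0 ⇒ 8;  out=∅∪out(8)=∅
  fail(5) 'aab': from fail(4)=3 chase 'b': 3→0 ⇒ 1;  out=∅∪out(1)=∅
  fail(10) 'cbb': from fail(9)=1 chase 'b': 1 ⇒ 2;  out=∅∪out(2)={0}
  fail(15) 'bcc': from fail(14)=8 chase 'c': 8→0 ⇒ 8;  out=∅∪out(8)=∅
  fail(18) 'aac': from fail(4)=3 chase 'c': 3→0 ⇒ 8;  out={5}∪out(8)={5}
  fail(19) 'cbc': from fail(9)=1 chase 'c': 1 ⇒ 14;  out=∅∪out(14)=∅
  fail(22) 'bcb': from fail(14)=8 chase 'b': 8 ⇒ 9;  out=∅∪out(9)=∅
  fail(6) 'aaba': from fail(5)=1 chase 'a': 1→0 ⇒ 3;  out=∅∪out(3)={1}
  fail(11) 'cbba': from fail(10)=2 chase 'a': 2→1→0 ⇒ 3;  out=∅∪out(3)={1}
  fail(16) 'bccb': from fail(15)=8 chase 'b': 8 ⇒ 9;  out=∅∪out(9)=∅
  fail(20) 'cbcb': from fail(19)=14 chase 'b': 14 ⇒ 22;  out=∅∪out(22)=∅
  fail(23) 'bcbb': from fail(22)=9 chase 'b': 9 ⇒ 10;  out={7}∪out(10)={0,7}
  fail(7) 'aabab': from fail(6)=3 chase 'b': 3→0 ⇒ 1;  out={2}∪out(1)={2}
  fail(12) 'cbbac': from fail(11)=3 chase 'c': 3→0 ⇒ 8;  out=∅∪out(8)=∅
  fail(17) 'bccbb': from fail(16)=9 chase 'b': 9 ⇒ 10;  out={4}∪out(10)={0,4}
  fail(21) 'cbcbb': from fail(20)=22 chase 'b': 22 ⇒ 23;  out={6}∪out(23)={0,6,7}
  fail(13) 'cbbaca': from fail(12)=8 chase 'a': 8→0 ⇒ 3;  out={3}∪out(3)={1,3}

Text stream:
i=0 'c': node 0→8
i=1 'b': node 8→9
i=2 'b': node 9→10  emit P0@[1:2]
i=3 'b': node 10→2 (fail-walked)  emit P0@[2:3]
i=4 'c': node 2→14 (fail-walked)
i=5 'b': node 14→22
i=6 'c': node 22→19 (fail-walked)
i=7 'b': node 19→20
i=8 'b': node 20→21  emit P0@[7:8],P6@[4:8],P7@[5:8]
i=9 'a': node 21→11 (fail-walked)  emit P1@[9:9]
i=10 'a': node 11→4 (fail-walked)  emit P1@[10:10]
i=11 'b': node 4→5
i=12 'a': node 5→6  emit P1@[12:12]
i=13 'b': node 6→7  emit P2@[9:13]
i=14 'b': node 7→2 (fail-walked)  emit P0@[13:14]
i=15 'a': node 2→3 (fail-walked)  emit P1@[15:15]
i=16 'c': node 3→8 (fail-walked)
i=17 'c': node 8→8 (fail-walked)
i=18 'c': node 8→8 (fail-walked)
i=19 'a': node 8→3 (fail-walked)  emit P1@[19:19]
i=20 'b': node 3→1 (fail-walked)
i=21 'a': node 1→3 (fail-walked)  emit P1@[21:21]
i=22 'c': node 3→8 (fail-walked)
i=23 'b': node 8→9
i=24 'c': node 9→19
i=25 'b': node 19→20
i=26 'b': node 20→21  emit P0@[25:26],P6@[22:26],P7@[23:26]
i=27 'b': node 21→2 (fail-walked)  emit P0@[26:27]
i=28 'b': node 2→2 (fail-walked)  emit P0@[27:28]
i=29 'c': node 2→14 (fail-walked)
i=30 'a': node 14→3 (fail-walked)  emit P1@[30:30]

All matches (sorted): [[2,0],[3,0],[8,0],[8,6],[8,7],[9,1],[10,1],[12,1],[13,2],[14,0],[15,1],[19,1],[21,1],[26,0],[26,6],[26,7],[27,0],[28,0],[30,1]]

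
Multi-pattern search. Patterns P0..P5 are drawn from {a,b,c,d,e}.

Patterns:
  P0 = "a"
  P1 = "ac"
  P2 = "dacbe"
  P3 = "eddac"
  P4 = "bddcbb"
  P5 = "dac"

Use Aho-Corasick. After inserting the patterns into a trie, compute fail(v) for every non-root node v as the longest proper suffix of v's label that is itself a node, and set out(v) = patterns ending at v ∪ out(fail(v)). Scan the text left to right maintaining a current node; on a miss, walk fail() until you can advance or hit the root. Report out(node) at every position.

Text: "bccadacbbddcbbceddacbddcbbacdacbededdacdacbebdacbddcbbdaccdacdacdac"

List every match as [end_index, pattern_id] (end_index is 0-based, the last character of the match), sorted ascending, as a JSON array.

Construct AC machine:
Trie nodes:
  n0 'ε': a→1 b→13 d→3 e→8
  n1 'a': c→2  [P0 ends]
  n2 'ac': ·  [P1 ends]
  n3 'd': a→4
  n4 'da': c→5
  n5 'dac': b→6  [P5 ends]
  n6 'dacb': e→7
  n7 'dacbe': ·  [P2 ends]
  n8 'e': d→9
  n9 'ed': d→10
  n10 'edd': a→11
  n11 'edda': c→12
  n12 'eddac': ·  [P3 ends]
  n13 'b': d→14
  n14 'bd': d→15
  n15 'bdd': c→16
  n16 'bddc': b→17
  n17 'bddcb': b→18
  n18 'bddcbb': ·  [P4 ends]

Failure links (BFS by depth):
  n1('a'): parent n0 fail=0; on 'a' 0 → fail=0;  out {0}∪∅={0}
  n3('d'): parent n0 fail=0; on 'd' 0 → fail=0;  out ∅∪∅=∅
  n8('e'): parent n0 fail=0; on 'e' 0 → fail=0;  out ∅∪∅=∅
  n13('b'): parent n0 fail=0; on 'b' 0 → fail=0;  out ∅∪∅=∅
  n2('ac'): parent n1 fail=0; on 'c' 0 → fail=0;  out {1}∪∅={1}
  n4('da'): parent n3 fail=0; on 'a' 0 → fail=1;  out ∅∪{0}={0}
  n9('ed'): parent n8 fail=0; on 'd' 0 → fail=3;  out ∅∪∅=∅
  n14('bd'): parent n13 fail=0; on 'd' 0 → fail=3;  out ∅∪∅=∅
  n5('dac'): parent n4 fail=1; on 'c' 1 → fail=2;  out {5}∪{1}={1,5}
  n10('edd'): parent n9 fail=3; on 'd' 3→0 → fail=3;  out ∅∪∅=∅
  n15('bdd'): parent n14 fail=3; on 'd' 3→0 → fail=3;  out ∅∪∅=∅
  n6('dacb'): parent n5 fail=2; on 'b' 2→0 → fail=13;  out ∅∪∅=∅
  n11('edda'): parent n10 fail=3; on 'a' 3 → fail=4;  out ∅∪{0}={0}
  n16('bddc'): parent n15 fail=3; on 'c' 3→0 → fail=0;  out ∅∪∅=∅
  n7('dacbe'): parent n6 fail=13; on 'e' 13→0 → fail=8;  out {2}∪∅={2}
  n12('eddac'): parent n11 fail=4; on 'c' 4 → fail=5;  out {3}∪{1,5}={1,3,5}
  n17('bddcb'): parent n16 fail=0; on 'b' 0 → fail=13;  out ∅∪∅=∅
  n18('bddcbb'): parent n17 fail=13; on 'b' 13→0 → fail=13;  out {4}∪∅={4}

Scan:
[0] read 'b'  n0⇒n13
[1] read 'c'  n13⇒n0 ·f
[2] read 'c'  n0⇒n0
[3] read 'a'  n0⇒n1  emit P0@[3:3]
[4] read 'd'  n1⇒n3 ·f
[5] read 'a'  n3⇒n4  emit P0@[5:5]
[6] read 'c'  n4⇒n5  emit P1@[5:6],P5@[4:6]
[7] read 'b'  n5⇒n6
[8] read 'b'  n6⇒n13 ·f
[9] read 'd'  n13⇒n14
[10] read 'd'  n14⇒n15
[11] read 'c'  n15⇒n16
[12] read 'b'  n16⇒n17
[13] read 'b'  n17⇒n18  emit P4@[8:13]
[14] read 'c'  n18⇒n0 ·f
[15] read 'e'  n0⇒n8
[16] read 'd'  n8⇒n9
[17] read 'd'  n9⇒n10
[18] read 'a'  n10⇒n11  emit P0@[18:18]
[19] read 'c'  n11⇒n12  emit P1@[18:19],P3@[15:19],P5@[17:19]
[20] read 'b'  n12⇒n6 ·f
[21] read 'd'  n6⇒n14 ·f
[22] read 'd'  n14⇒n15
[23] read 'c'  n15⇒n16
[24] read 'b'  n16⇒n17
[25] read 'b'  n17⇒n18  emit P4@[20:25]
[26] read 'a'  n18⇒n1 ·f  emit P0@[26:26]
[27] read 'c'  n1⇒n2  emit P1@[26:27]
[28] read 'd'  n2⇒n3 ·f
[29] read 'a'  n3⇒n4  emit P0@[29:29]
[30] read 'c'  n4⇒n5  emit P1@[29:30],P5@[28:30]
[31] read 'b'  n5⇒n6
[32] read 'e'  n6⇒n7  emit P2@[28:32]
[33] read 'd'  n7⇒n9 ·f
[34] read 'e'  n9⇒n8 ·f
[35] read 'd'  n8⇒n9
[36] read 'd'  n9⇒n10
[37] read 'a'  n10⇒n11  emit P0@[37:37]
[38] read 'c'  n11⇒n12  emit P1@[37:38],P3@[34:38],P5@[36:38]
[39] read 'd'  n12⇒n3 ·f
[40] read 'a'  n3⇒n4  emit P0@[40:40]
[41] read 'c'  n4⇒n5  emit P1@[40:41],P5@[39:41]
[42] read 'b'  n5⇒n6
[43] read 'e'  n6⇒n7  emit P2@[39:43]
[44] read 'b'  n7⇒n13 ·f
[45] read 'd'  n13⇒n14
[46] read 'a'  n14⇒n4 ·f  emit P0@[46:46]
[47] read 'c'  n4⇒n5  emit P1@[46:47],P5@[45:47]
[48] read 'b'  n5⇒n6
[49] read 'd'  n6⇒n14 ·f
[50] read 'd'  n14⇒n15
[51] read 'c'  n15⇒n16
[52] read 'b'  n16⇒n17
[53] read 'b'  n17⇒n18  emit P4@[48:53]
[54] read 'd'  n18⇒n14 ·f
[55] read 'a'  n14⇒n4 ·f  emit P0@[55:55]
[56] read 'c'  n4⇒n5  emit P1@[55:56],P5@[54:56]
[57] read 'c'  n5⇒n0 ·f
[58] read 'd'  n0⇒n3
[59] read 'a'  n3⇒n4  emit P0@[59:59]
[60] read 'c'  n4⇒n5  emit P1@[59:60],P5@[58:60]
[61] read 'd'  n5⇒n3 ·f
[62] read 'a'  n3⇒n4  emit P0@[62:62]
[63] read 'c'  n4⇒n5  emit P1@[62:63],P5@[61:63]
[64] read 'd'  n5⇒n3 ·f
[65] read 'a'  n3⇒n4  emit P0@[65:65]
[66] read 'c'  n4⇒n5  emit P1@[65:66],P5@[64:66]

Result: [[3,0],[5,0],[6,1],[6,5],[13,4],[18,0],[19,1],[19,3],[19,5],[25,4],[26,0],[27,1],[29,0],[30,1],[30,5],[32,2],[37,0],[38,1],[38,3],[38,5],[40,0],[41,1],[41,5],[43,2],[46,0],[47,1],[47,5],[53,4],[55,0],[56,1],[56,5],[59,0],[60,1],[60,5],[62,0],[63,1],[63,5],[65,0],[66,1],[66,5]]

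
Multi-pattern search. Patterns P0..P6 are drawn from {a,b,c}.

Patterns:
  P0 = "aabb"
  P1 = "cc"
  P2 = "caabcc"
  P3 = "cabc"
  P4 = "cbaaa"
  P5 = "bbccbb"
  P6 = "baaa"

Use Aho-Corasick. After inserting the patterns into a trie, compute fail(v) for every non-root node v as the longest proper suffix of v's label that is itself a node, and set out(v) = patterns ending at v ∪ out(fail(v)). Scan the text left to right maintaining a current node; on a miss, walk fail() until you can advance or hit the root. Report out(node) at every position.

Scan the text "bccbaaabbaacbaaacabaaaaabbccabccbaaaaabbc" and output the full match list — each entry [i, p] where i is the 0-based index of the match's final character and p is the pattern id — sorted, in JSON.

Build:
Trie nodes:
  n0 'ε': a→1 b→18 c→5
  n1 'a': a→2
  n2 'aa': b→3
  n3 'aab': b→4
  n4 'aabb': ·  ←P0
  n5 'c': a→7 b→14 c→6
  n6 'cc': ·  ←P1
  n7 'ca': a→8 b→12
  n8 'caa': b→9
  n9 'caab': c→10
  n10 'caabc': c→11
  n11 'caabcc': ·  ←P2
  n12 'cab': c→13
  n13 'cabc': ·  ←P3
  n14 'cb': a→15
  n15 'cba': a→16
  n16 'cbaa': a→17
  n17 'cbaaa': ·  ←P4
  n18 'b': a→24 b→19
  n19 'bb': c→20
  n20 'bbc': c→21
  n21 'bbcc': b→22
  n22 'bbccb': b→23
  n23 'bbccbb': ·  ←P5
  n24 'ba': a→25
  n25 'baa': a→26
  n26 'baaa': ·  ←P6

Failure links (BFS by depth):
  n1('a'): parent n0 fail=0; on 'a' 0 → fail=0;  out ∅∪∅=∅
  n5('c'): parent n0 fail=0; on 'c' 0 → fail=0;  out ∅∪∅=∅
  n18('b'): parent n0 fail=0; on 'b' 0 → fail=0;  out ∅∪∅=∅
  n2('aa'): parent n1 fail=0; on 'a' 0 → fail=1;  out ∅∪∅=∅
  n6('cc'): parent n5 fail=0; on 'c' 0 → fail=5;  out {1}∪∅={1}
  n7('ca'): parent n5 fail=0; on 'a' 0 → fail=1;  out ∅∪∅=∅
  n14('cb'): parent n5 fail=0; on 'b' 0 → fail=18;  out ∅∪∅=∅
  n19('bb'): parent n18 fail=0; on 'b' 0 → fail=18;  out ∅∪∅=∅
  n24('ba'): parent n18 fail=0; on 'a' 0 → fail=1;  out ∅∪∅=∅
  n3('aab'): parent n2 fail=1; on 'b' 1→0 → fail=18;  out ∅∪∅=∅
  n8('caa'): parent n7 fail=1; on 'a' 1 → fail=2;  out ∅∪∅=∅
  n12('cab'): parent n7 fail=1; on 'b' 1→0 → fail=18;  out ∅∪∅=∅
  n15('cba'): parent n14 fail=18; on 'a' 18 → fail=24;  out ∅∪∅=∅
  n20('bbc'): parent n19 fail=18; on 'c' 18→0 → fail=5;  out ∅∪∅=∅
  n25('baa'): parent n24 fail=1; on 'a' 1 → fail=2;  out ∅∪∅=∅
  n4('aabb'): parent n3 fail=18; on 'b' 18 → fail=19;  out {0}∪∅={0}
  n9('caab'): parent n8 fail=2; on 'b' 2 → fail=3;  out ∅∪∅=∅
  n13('cabc'): parent n12 fail=18; on 'c' 18→0 → fail=5;  out {3}∪∅={3}
  n16('cbaa'): parent n15 fail=24; on 'a' 24 → fail=25;  out ∅∪∅=∅
  n21('bbcc'): parent n20 fail=5; on 'c' 5 → fail=6;  out ∅∪{1}={1}
  n26('baaa'): parent n25 fail=2; on 'a' 2→1 → fail=2;  out {6}∪∅={6}
  n10('caabc'): parent n9 fail=3; on 'c' 3→18→0 → fail=5;  out ∅∪∅=∅
  n17('cbaaa'): parent n16 fail=25; on 'a' 25 → fail=26;  out {4}∪{6}={4,6}
  n22('bbccb'): parent n21 fail=6; on 'b' 6→5 → fail=14;  out ∅∪∅=∅
  n11('caabcc'): parent n10 fail=5; on 'c' 5 → fail=6;  out {2}∪{1}={1,2}
  n23('bbccbb'): parent n22 fail=14; on 'b' 14→18 → fail=19;  out {5}∪∅={5}

Run:
i=0 'b': node 0→18
i=1 'c': node 18→5 (via fail)
i=2 'c': node 5→6  ** P1@[1:2]
i=3 'b': node 6→14 (via fail)
i=4 'a': node 14→15
i=5 'a': node 15→16
i=6 'a': node 16→17  ** P4@[2:6],P6@[3:6]
i=7 'b': node 17→3 (via fail)
i=8 'b': node 3→4  ** P0@[5:8]
i=9 'a': node 4→24 (via fail)
i=10 'a': node 24→25
i=11 'c': node 25→5 (via fail)
i=12 'b': node 5→14
i=13 'a': node 14→15
i=14 'a': node 15→16
i=15 'a': node 16→17  ** P4@[11:15],P6@[12:15]
i=16 'c': node 17→5 (via fail)
i=17 'a': node 5→7
i=18 'b': node 7→12
i=19 'a': node 12→24 (via fail)
i=20 'a': node 24→25
i=21 'a': node 25→26  ** P6@[18:21]
i=22 'a': node 26→2 (via fail)
i=23 'a': node 2→2 (via fail)
i=24 'b': node 2→3
i=25 'b': node 3→4  ** P0@[22:25]
i=26 'c': node 4→20 (via fail)
i=27 'c': node 20→21  ** P1@[26:27]
i=28 'a': node 21→7 (via fail)
i=29 'b': node 7→12
i=30 'c': node 12→13  ** P3@[27:30]
i=31 'c': node 13→6 (via fail)  ** P1@[30:31]
i=32 'b': node 6→14 (via fail)
i=33 'a': node 14→15
i=34 'a': node 15→16
i=35 'a': node 16→17  ** P4@[31:35],P6@[32:35]
i=36 'a': node 17→2 (via fail)
i=37 'a': node 2→2 (via fail)
i=38 'b': node 2→3
i=39 'b': node 3→4  ** P0@[36:39]
i=40 'c': node 4→20 (via fail)

Result: [[2,1],[6,4],[6,6],[8,0],[15,4],[15,6],[21,6],[25,0],[27,1],[30,3],[31,1],[35,4],[35,6],[39,0]]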